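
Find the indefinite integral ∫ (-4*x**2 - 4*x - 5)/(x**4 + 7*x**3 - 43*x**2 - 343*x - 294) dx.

-229*log(x - 7)/1456 + log(x + 1)/48 - 25*log(x + 6)/13 + 173*log(x + 7)/84 + C

Factor the denominator: (x - 7)*(x + 1)*(x + 6)*(x + 7).
Partial-fraction decomposition: 173/(84*(x + 7)) - 25/(13*(x + 6)) + 1/(48*(x + 1)) - 229/(1456*(x - 7)).
Integrate each term: A/(x−a) contributes A·log|x−a|.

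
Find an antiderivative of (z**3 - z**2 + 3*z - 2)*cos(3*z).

Use integration by parts with u = z**3 - z**2 + 3*z - 2, dv = cos(3*z) dz, so v = sin(3*z)/3.
Apply parts 3 times (tabular method): alternate signs, differentiate u down to 0, integrate dv up.

z**3*sin(3*z)/3 - z**2*sin(3*z)/3 + z**2*cos(3*z)/3 + 7*z*sin(3*z)/9 - 2*z*cos(3*z)/9 - 16*sin(3*z)/27 + 7*cos(3*z)/27 + C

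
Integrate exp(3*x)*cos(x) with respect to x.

Let I denote the integral. Integrate by parts with u = cos(x), dv = exp(3*x) dx, so v = exp(3*x)/3: I = exp(3*x)*cos(x)/3 + (1/3)·∫ exp(3*x)*sin(x) dx.
Apply parts again with u = sin(x), dv = exp(3*x) dx: ∫ exp(3*x)*sin(x) dx = exp(3*x)*sin(x)/3 − (1/3)·I. Substituting back brings back I: I = exp(3*x)*sin(x)/9 + exp(3*x)*cos(x)/3 − (1/9)·I.
Solving for I: (1 + 1/9)·I equals the remaining terms, so I = (9/10)·(exp(3*x)*sin(x)/9 + exp(3*x)*cos(x)/3).

exp(3*x)*sin(x)/10 + 3*exp(3*x)*cos(x)/10 + C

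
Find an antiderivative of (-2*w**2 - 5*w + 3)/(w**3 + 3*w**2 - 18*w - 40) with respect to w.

-49*log(w - 4)/54 - 5*log(w + 2)/18 - 22*log(w + 5)/27 + C

Factor the denominator: (w - 4)*(w + 2)*(w + 5).
Partial-fraction decomposition: -22/(27*(w + 5)) - 5/(18*(w + 2)) - 49/(54*(w - 4)).
Integrate each term: A/(w−a) contributes A·log|w−a|.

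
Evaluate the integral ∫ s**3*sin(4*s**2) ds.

Let u = s², du = 2s ds; rewrite as (1/2)∫ u^1·sin(4u) du.
Now integrate by parts 1 time.

-s**2*cos(4*s**2)/8 + sin(4*s**2)/32 + C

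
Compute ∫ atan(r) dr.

r*atan(r) - log(r**2 + 1)/2 + C

Use integration by parts with u = arctan(r), dv = dr.
Then du = 1/(r**2 + 1) dr.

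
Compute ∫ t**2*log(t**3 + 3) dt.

t**3*log(t**3 + 3)/3 - t**3/3 + log(t**3 + 3) + C

Let u = t**3 + 3, so du = (3*t**2) dt.
The integral becomes (1/3)·∫ log(u) du; integrate by parts with u′=log(u), dv′=du.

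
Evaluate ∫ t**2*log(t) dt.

Use integration by parts with u = log(t), dv = t**2 dt.
Then du = 1/t dt and v = t**3/3.

t**3*log(t)/3 - t**3/9 + C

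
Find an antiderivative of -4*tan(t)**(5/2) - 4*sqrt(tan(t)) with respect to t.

Let u = tan(t), so du = (tan(t)**2 + 1) dt.
Rewriting, the integral becomes -4·∫ √u du = -4·(2/3)u^(3/2).
Substituting back, u = tan(t).

-8*tan(t)**(3/2)/3 + C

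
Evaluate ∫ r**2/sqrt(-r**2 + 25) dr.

Substitute r = 5·sin(θ), so dr = 5·cos(θ) dθ and the radical becomes sqrt(-r**2 + 25) = 5·cos(θ) by the Pythagorean identity.
Integrate the resulting trig expression in θ, then back-substitute θ = asin(r/5), sin(θ) = r/5, cos(θ) = sqrt(-r**2 + 25)/5 (absorbing any constant into C).

-r*sqrt(-r**2 + 25)/2 + 25*asin(r/5)/2 + C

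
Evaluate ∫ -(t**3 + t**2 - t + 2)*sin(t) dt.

t**3*cos(t) - 3*t**2*sin(t) + t**2*cos(t) - 2*t*sin(t) - 7*t*cos(t) + 7*sin(t) + C

Use integration by parts with u = t**3 + t**2 - t + 2, dv = -sin(t) dt, so v = cos(t).
Apply parts 3 times (tabular method): alternate signs, differentiate u down to 0, integrate dv up.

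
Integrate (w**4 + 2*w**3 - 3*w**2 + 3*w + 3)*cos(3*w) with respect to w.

w**4*sin(3*w)/3 + 2*w**3*sin(3*w)/3 + 4*w**3*cos(3*w)/9 - 13*w**2*sin(3*w)/9 + 2*w**2*cos(3*w)/3 + 5*w*sin(3*w)/9 - 26*w*cos(3*w)/27 + 107*sin(3*w)/81 + 5*cos(3*w)/27 + C

Use integration by parts with u = w**4 + 2*w**3 - 3*w**2 + 3*w + 3, dv = cos(3*w) dw, so v = sin(3*w)/3.
Apply parts 4 times (tabular method): alternate signs, differentiate u down to 0, integrate dv up.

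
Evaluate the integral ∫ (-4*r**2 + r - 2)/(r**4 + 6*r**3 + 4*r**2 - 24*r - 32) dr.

-log(r - 2)/6 - 11*log(r + 2)/4 + 35*log(r + 4)/12 - 5/(2*r + 4) + C

Factor the denominator: (r - 2)*(r + 2)**2*(r + 4).
Partial-fraction decomposition: 35/(12*(r + 4)) - 11/(4*(r + 2)) + 5/(2*(r + 2)**2) - 1/(6*(r - 2)).
Integrate each term; A/(r−a) gives A·log|r−a|; A/(r−a)² gives −A/(r−a).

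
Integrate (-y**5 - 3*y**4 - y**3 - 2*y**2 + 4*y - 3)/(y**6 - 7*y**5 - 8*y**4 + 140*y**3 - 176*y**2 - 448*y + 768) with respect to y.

Factor the denominator: (y - 4)**2*(y - 3)*(y - 2)*(y + 2)*(y + 4).
Partial-fraction decomposition: -269/(5376*(y + 4)) - 3/(160*(y + 2)) + 91/(96*(y - 2)) - 522/(35*(y - 3)) + 3337/(256*(y - 4)) - 625/(32*(y - 4)**2).
Integrate each term; A/(y−a) gives A·log|y−a|; A/(y−a)² gives −A/(y−a).

3337*log(y - 4)/256 - 522*log(y - 3)/35 + 91*log(y - 2)/96 - 3*log(y + 2)/160 - 269*log(y + 4)/5376 + 625/(32*y - 128) + C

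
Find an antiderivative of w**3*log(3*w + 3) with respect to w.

w**4*log(3*w + 3)/4 - w**4/16 + w**3/12 - w**2/8 + w/4 - log(w + 1)/4 + C

Use integration by parts with u = log(3*w + 3), dv = w**3 dw.
Then du = 3/(3*w + 3) dw and v = w**4/4.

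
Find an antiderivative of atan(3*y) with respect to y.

Use integration by parts with u = arctan(3*y), dv = dy.
Then du = 3/(9*y**2 + 1) dy.

y*atan(3*y) - log(9*y**2 + 1)/6 + C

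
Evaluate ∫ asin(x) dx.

Use integration by parts with u = arcsin(x), dv = dx.
Then du = 1/sqrt(-x**2 + 1) dx.

x*asin(x) + sqrt(-x**2 + 1) + C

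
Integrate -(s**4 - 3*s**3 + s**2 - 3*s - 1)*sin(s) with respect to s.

s**4*cos(s) - 4*s**3*sin(s) - 3*s**3*cos(s) + 9*s**2*sin(s) - 11*s**2*cos(s) + 22*s*sin(s) + 15*s*cos(s) - 15*sin(s) + 21*cos(s) + C

Use integration by parts with u = s**4 - 3*s**3 + s**2 - 3*s - 1, dv = -sin(s) ds, so v = cos(s).
Apply parts 4 times (tabular method): alternate signs, differentiate u down to 0, integrate dv up.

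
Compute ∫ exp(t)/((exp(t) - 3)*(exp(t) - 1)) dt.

log(exp(t) - 3)/2 - log(exp(t) - 1)/2 + C

Let u = e^t, du = e^t dt.
The integral becomes ∫ du/((u-3)(u-1)); decompose into partial fractions.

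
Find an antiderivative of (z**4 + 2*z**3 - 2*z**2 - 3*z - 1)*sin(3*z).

Use integration by parts with u = z**4 + 2*z**3 - 2*z**2 - 3*z - 1, dv = sin(3*z) dz, so v = -cos(3*z)/3.
Apply parts 4 times (tabular method): alternate signs, differentiate u down to 0, integrate dv up.

-z**4*cos(3*z)/3 + 4*z**3*sin(3*z)/9 - 2*z**3*cos(3*z)/3 + 2*z**2*sin(3*z)/3 + 10*z**2*cos(3*z)/9 - 20*z*sin(3*z)/27 + 13*z*cos(3*z)/9 - 13*sin(3*z)/27 + 7*cos(3*z)/81 + C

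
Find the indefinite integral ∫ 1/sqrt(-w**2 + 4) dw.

Substitute w = 2·sin(θ), so dw = 2·cos(θ) dθ and the radical becomes sqrt(-w**2 + 4) = 2·cos(θ) by the Pythagorean identity.
Integrate the resulting trig expression in θ, then back-substitute θ = asin(w/2), sin(θ) = w/2, cos(θ) = sqrt(-w**2 + 4)/2 (absorbing any constant into C).

asin(w/2) + C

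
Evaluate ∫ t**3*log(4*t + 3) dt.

Use integration by parts with u = log(4*t + 3), dv = t**3 dt.
Then du = 4/(4*t + 3) dt and v = t**4/4.

t**4*log(4*t + 3)/4 - t**4/16 + t**3/16 - 9*t**2/128 + 27*t/256 - 81*log(4*t + 3)/1024 + C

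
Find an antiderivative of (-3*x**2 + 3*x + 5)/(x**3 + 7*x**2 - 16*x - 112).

Factor the denominator: (x - 4)*(x + 4)*(x + 7).
Partial-fraction decomposition: -163/(33*(x + 7)) + 55/(24*(x + 4)) - 31/(88*(x - 4)).
Integrate each term: A/(x−a) contributes A·log|x−a|.

-31*log(x - 4)/88 + 55*log(x + 4)/24 - 163*log(x + 7)/33 + C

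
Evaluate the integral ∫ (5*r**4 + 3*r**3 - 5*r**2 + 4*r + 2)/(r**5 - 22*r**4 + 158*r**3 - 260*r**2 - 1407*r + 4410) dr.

Factor the denominator: (r - 7)**2*(r - 6)*(r - 5)*(r + 3).
Partial-fraction decomposition: 269/(7200*(r + 3)) - 3397/(32*(r - 5)) + 6974/(9*(r - 6)) - 66377/(100*(r - 7)) + 12819/(20*(r - 7)**2).
Integrate each term; A/(r−a) gives A·log|r−a|; A/(r−a)² gives −A/(r−a).

-66377*log(r - 7)/100 + 6974*log(r - 6)/9 - 3397*log(r - 5)/32 + 269*log(r + 3)/7200 - 12819/(20*r - 140) + C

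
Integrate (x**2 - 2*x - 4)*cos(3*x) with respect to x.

x**2*sin(3*x)/3 - 2*x*sin(3*x)/3 + 2*x*cos(3*x)/9 - 38*sin(3*x)/27 - 2*cos(3*x)/9 + C

Use integration by parts with u = x**2 - 2*x - 4, dv = cos(3*x) dx, so v = sin(3*x)/3.
Apply parts 2 times (tabular method): alternate signs, differentiate u down to 0, integrate dv up.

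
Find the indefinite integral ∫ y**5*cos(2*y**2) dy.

y**4*sin(2*y**2)/4 + y**2*cos(2*y**2)/4 - sin(2*y**2)/8 + C

Let u = y², du = 2y dy; rewrite as (1/2)∫ u^2·cos(2u) du.
Now integrate by parts 2 times.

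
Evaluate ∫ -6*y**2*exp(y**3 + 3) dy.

-2*exp(y**3 + 3) + C

Let u = y**3 + 3, so du = (3*y**2) dy.
Rewriting, the integral becomes -2·∫ e^u du = -2·e^u.
Substituting back, u = y**3 + 3.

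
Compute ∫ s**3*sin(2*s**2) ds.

Let u = s², du = 2s ds; rewrite as (1/2)∫ u^1·sin(2u) du.
Now integrate by parts 1 time.

-s**2*cos(2*s**2)/4 + sin(2*s**2)/8 + C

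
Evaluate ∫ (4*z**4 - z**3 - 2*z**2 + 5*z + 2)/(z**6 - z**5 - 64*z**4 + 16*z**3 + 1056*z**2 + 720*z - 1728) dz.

12359*log(z - 6)/72000 + 8*log(z - 1)/2625 - 7*log(z + 2)/192 + 519*log(z + 4)/1000 - 1325*log(z + 6)/2016 - 77/(75*z - 450) + C

Factor the denominator: (z - 6)**2*(z - 1)*(z + 2)*(z + 4)*(z + 6).
Partial-fraction decomposition: -1325/(2016*(z + 6)) + 519/(1000*(z + 4)) - 7/(192*(z + 2)) + 8/(2625*(z - 1)) + 12359/(72000*(z - 6)) + 77/(75*(z - 6)**2).
Integrate each term; A/(z−a) gives A·log|z−a|; A/(z−a)² gives −A/(z−a).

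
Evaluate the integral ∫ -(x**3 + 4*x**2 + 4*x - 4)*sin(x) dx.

Use integration by parts with u = x**3 + 4*x**2 + 4*x - 4, dv = -sin(x) dx, so v = cos(x).
Apply parts 3 times (tabular method): alternate signs, differentiate u down to 0, integrate dv up.

x**3*cos(x) - 3*x**2*sin(x) + 4*x**2*cos(x) - 8*x*sin(x) - 2*x*cos(x) + 2*sin(x) - 12*cos(x) + C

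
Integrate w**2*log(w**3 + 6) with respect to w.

w**3*log(w**3 + 6)/3 - w**3/3 + 2*log(w**3 + 6) + C

Let u = w**3 + 6, so du = (3*w**2) dw.
The integral becomes (1/3)·∫ log(u) du; integrate by parts with u′=log(u), dv′=du.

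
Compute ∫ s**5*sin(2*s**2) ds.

-s**4*cos(2*s**2)/4 + s**2*sin(2*s**2)/4 + cos(2*s**2)/8 + C

Let u = s², du = 2s ds; rewrite as (1/2)∫ u^2·sin(2u) du.
Now integrate by parts 2 times.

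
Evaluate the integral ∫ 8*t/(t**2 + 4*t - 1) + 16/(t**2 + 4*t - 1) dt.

Let u = t**2 + 4*t - 1, so du = (2*t + 4) dt.
Rewriting, the integral becomes 4·∫ 1/u du = 4·log(u).
Substituting back, u = t**2 + 4*t - 1.

4*log(t**2 + 4*t - 1) + C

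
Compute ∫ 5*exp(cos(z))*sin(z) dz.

Let u = cos(z), so du = (-sin(z)) dz.
Rewriting, the integral becomes -5·∫ e^u du = -5·e^u.
Substituting back, u = cos(z).

-5*exp(cos(z)) + C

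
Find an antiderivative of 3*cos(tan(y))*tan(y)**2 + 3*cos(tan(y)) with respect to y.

3*sin(tan(y)) + C

Let u = tan(y), so du = (tan(y)**2 + 1) dy.
Rewriting, the integral becomes 3·∫ cos(u) du = 3·sin(u).
Substituting back, u = tan(y).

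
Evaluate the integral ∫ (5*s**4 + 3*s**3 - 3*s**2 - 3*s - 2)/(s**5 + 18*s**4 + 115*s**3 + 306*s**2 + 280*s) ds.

Factor the denominator: s*(s + 2)*(s + 4)*(s + 5)*(s + 7).
Partial-fraction decomposition: 1808/(35*(s + 7)) - 448/(5*(s + 5)) + 175/(4*(s + 4)) - 4/(5*(s + 2)) - 1/(140*s).
Integrate each term: A/(s−a) contributes A·log|s−a|.

-log(s)/140 - 4*log(s + 2)/5 + 175*log(s + 4)/4 - 448*log(s + 5)/5 + 1808*log(s + 7)/35 + C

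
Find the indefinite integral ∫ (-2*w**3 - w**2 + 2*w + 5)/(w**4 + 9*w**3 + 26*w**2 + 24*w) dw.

5*log(w)/24 - 13*log(w + 2)/4 + 44*log(w + 3)/3 - 109*log(w + 4)/8 + C

Factor the denominator: w*(w + 2)*(w + 3)*(w + 4).
Partial-fraction decomposition: -109/(8*(w + 4)) + 44/(3*(w + 3)) - 13/(4*(w + 2)) + 5/(24*w).
Integrate each term: A/(w−a) contributes A·log|w−a|.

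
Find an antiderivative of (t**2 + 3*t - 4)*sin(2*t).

-t**2*cos(2*t)/2 + t*sin(2*t)/2 - 3*t*cos(2*t)/2 + 3*sin(2*t)/4 + 9*cos(2*t)/4 + C

Use integration by parts with u = t**2 + 3*t - 4, dv = sin(2*t) dt, so v = -cos(2*t)/2.
Apply parts 2 times (tabular method): alternate signs, differentiate u down to 0, integrate dv up.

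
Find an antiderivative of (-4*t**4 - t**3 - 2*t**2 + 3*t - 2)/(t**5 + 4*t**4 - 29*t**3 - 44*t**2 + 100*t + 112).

Factor the denominator: (t - 4)*(t - 2)*(t + 1)*(t + 2)*(t + 7).
Partial-fraction decomposition: -4691/(1485*(t + 7)) + 3/(5*(t + 2)) - 1/(9*(t + 1)) + 19/(54*(t - 2)) - 37/(22*(t - 4)).
Integrate each term: A/(t−a) contributes A·log|t−a|.

-37*log(t - 4)/22 + 19*log(t - 2)/54 - log(t + 1)/9 + 3*log(t + 2)/5 - 4691*log(t + 7)/1485 + C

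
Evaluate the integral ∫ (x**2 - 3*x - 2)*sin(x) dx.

Use integration by parts with u = x**2 - 3*x - 2, dv = sin(x) dx, so v = -cos(x).
Apply parts 2 times (tabular method): alternate signs, differentiate u down to 0, integrate dv up.

-x**2*cos(x) + 2*x*sin(x) + 3*x*cos(x) - 3*sin(x) + 4*cos(x) + C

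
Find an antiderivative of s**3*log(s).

s**4*log(s)/4 - s**4/16 + C

Use integration by parts with u = log(s), dv = s**3 ds.
Then du = 1/s ds and v = s**4/4.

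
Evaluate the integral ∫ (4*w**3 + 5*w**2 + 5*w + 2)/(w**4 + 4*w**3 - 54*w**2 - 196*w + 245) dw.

Factor the denominator: (w - 7)*(w - 1)*(w + 5)*(w + 7).
Partial-fraction decomposition: 145/(28*(w + 7)) - 199/(72*(w + 5)) - 1/(18*(w - 1)) + 827/(504*(w - 7)).
Integrate each term: A/(w−a) contributes A·log|w−a|.

827*log(w - 7)/504 - log(w - 1)/18 - 199*log(w + 5)/72 + 145*log(w + 7)/28 + C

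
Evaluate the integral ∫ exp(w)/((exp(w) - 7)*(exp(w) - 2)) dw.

log(exp(w) - 7)/5 - log(exp(w) - 2)/5 + C

Let u = e^w, du = e^w dw.
The integral becomes ∫ du/((u-2)(u-7)); decompose into partial fractions.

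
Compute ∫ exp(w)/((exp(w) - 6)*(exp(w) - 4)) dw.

log(exp(w) - 6)/2 - log(exp(w) - 4)/2 + C

Let u = e^w, du = e^w dw.
The integral becomes ∫ du/((u-6)(u-4)); decompose into partial fractions.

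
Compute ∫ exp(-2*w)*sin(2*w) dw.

-exp(-2*w)*sin(2*w)/4 - exp(-2*w)*cos(2*w)/4 + C

Let I denote the integral. Integrate by parts with u = sin(2*w), dv = exp(-2*w) dw, so v = -exp(-2*w)/2: I = -exp(-2*w)*sin(2*w)/2 + ∫ exp(-2*w)*cos(2*w) dw.
Apply parts again with u = cos(2*w), dv = exp(-2*w) dw: ∫ exp(-2*w)*cos(2*w) dw = -exp(-2*w)*cos(2*w)/2 − I. Substituting back brings back I: I = -exp(-2*w)*sin(2*w)/2 - exp(-2*w)*cos(2*w)/2 − I.
Solving for I: (1 + 1)·I equals the remaining terms, so I = (1/2)·(-exp(-2*w)*sin(2*w)/2 - exp(-2*w)*cos(2*w)/2).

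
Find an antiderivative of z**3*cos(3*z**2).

z**2*sin(3*z**2)/6 + cos(3*z**2)/18 + C

Let u = z², du = 2z dz; rewrite as (1/2)∫ u^1·cos(3u) du.
Now integrate by parts 1 time.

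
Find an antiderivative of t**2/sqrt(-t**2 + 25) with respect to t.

-t*sqrt(-t**2 + 25)/2 + 25*asin(t/5)/2 + C

Substitute t = 5·sin(θ), so dt = 5·cos(θ) dθ and the radical becomes sqrt(-t**2 + 25) = 5·cos(θ) by the Pythagorean identity.
Integrate the resulting trig expression in θ, then back-substitute θ = asin(t/5), sin(θ) = t/5, cos(θ) = sqrt(-t**2 + 25)/5 (absorbing any constant into C).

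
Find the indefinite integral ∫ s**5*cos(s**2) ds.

s**4*sin(s**2)/2 + s**2*cos(s**2) - sin(s**2) + C

Let u = s², du = 2s ds; rewrite as (1/2)∫ u^2·cos(1u) du.
Now integrate by parts 2 times.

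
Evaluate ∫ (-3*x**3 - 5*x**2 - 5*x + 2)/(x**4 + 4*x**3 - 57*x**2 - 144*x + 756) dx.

Factor the denominator: (x - 6)*(x - 3)*(x + 6)*(x + 7).
Partial-fraction decomposition: -821/(130*(x + 7)) + 125/(27*(x + 6)) + 139/(270*(x - 3)) - 214/(117*(x - 6)).
Integrate each term: A/(x−a) contributes A·log|x−a|.

-214*log(x - 6)/117 + 139*log(x - 3)/270 + 125*log(x + 6)/27 - 821*log(x + 7)/130 + C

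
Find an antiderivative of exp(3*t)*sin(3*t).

exp(3*t)*sin(3*t)/6 - exp(3*t)*cos(3*t)/6 + C

Let I denote the integral. Integrate by parts with u = sin(3*t), dv = exp(3*t) dt, so v = exp(3*t)/3: I = exp(3*t)*sin(3*t)/3 − ∫ exp(3*t)*cos(3*t) dt.
Apply parts again with u = cos(3*t), dv = exp(3*t) dt: ∫ exp(3*t)*cos(3*t) dt = exp(3*t)*cos(3*t)/3 + I. Substituting back brings back I: I = exp(3*t)*sin(3*t)/3 - exp(3*t)*cos(3*t)/3 − I.
Solving for I: (1 + 1)·I equals the remaining terms, so I = (1/2)·(exp(3*t)*sin(3*t)/3 - exp(3*t)*cos(3*t)/3).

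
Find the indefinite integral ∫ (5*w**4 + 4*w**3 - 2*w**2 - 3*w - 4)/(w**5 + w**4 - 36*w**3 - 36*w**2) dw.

-log(w)/36 + 3625*log(w - 6)/1512 + 2*log(w + 1)/35 + 2779*log(w + 6)/1080 - 1/(9*w) + C

Factor the denominator: w**2*(w - 6)*(w + 1)*(w + 6).
Partial-fraction decomposition: 2779/(1080*(w + 6)) + 2/(35*(w + 1)) + 3625/(1512*(w - 6)) - 1/(36*w) + 1/(9*w**2).
Integrate each term; A/(w−a) gives A·log|w−a|; A/(w−a)² gives −A/(w−a).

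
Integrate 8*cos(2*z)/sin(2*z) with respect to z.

4*log(sin(2*z)) + C

Let u = sin(2*z), so du = (2*cos(2*z)) dz.
Rewriting, the integral becomes 4·∫ 1/u du = 4·log(u).
Substituting back, u = sin(2*z).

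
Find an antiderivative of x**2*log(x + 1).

x**3*log(x + 1)/3 - x**3/9 + x**2/6 - x/3 + log(x + 1)/3 + C

Use integration by parts with u = log(x + 1), dv = x**2 dx.
Then du = 1/(x + 1) dx and v = x**3/3.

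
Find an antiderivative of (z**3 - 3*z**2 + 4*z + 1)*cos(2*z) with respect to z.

z**3*sin(2*z)/2 - 3*z**2*sin(2*z)/2 + 3*z**2*cos(2*z)/4 + 5*z*sin(2*z)/4 - 3*z*cos(2*z)/2 + 5*sin(2*z)/4 + 5*cos(2*z)/8 + C

Use integration by parts with u = z**3 - 3*z**2 + 4*z + 1, dv = cos(2*z) dz, so v = sin(2*z)/2.
Apply parts 3 times (tabular method): alternate signs, differentiate u down to 0, integrate dv up.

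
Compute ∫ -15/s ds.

Let u = 3*s**3, so du = (9*s**2) ds.
Rewriting, the integral becomes -5·∫ 1/u du = -5·log(u).
Substituting back, u = 3*s**3.

-15*log(s) - 5*log(3) + C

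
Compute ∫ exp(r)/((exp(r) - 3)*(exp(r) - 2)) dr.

log(exp(r) - 3) - log(exp(r) - 2) + C

Let u = e^r, du = e^r dr.
The integral becomes ∫ du/((u-3)(u-2)); decompose into partial fractions.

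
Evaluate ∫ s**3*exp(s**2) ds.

Let u = s², du = 2s ds; rewrite as (1/2)∫ u^1·exp(1u) du.
Now integrate by parts 1 time.

(s**2 - 1)*exp(s**2)/2 + C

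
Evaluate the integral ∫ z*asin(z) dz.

z**2*asin(z)/2 + z*sqrt(-z**2 + 1)/4 - asin(z)/4 + C

Use integration by parts with u = arcsin(z), dv = z dz.
Then du = 1/sqrt(-z**2 + 1) dz.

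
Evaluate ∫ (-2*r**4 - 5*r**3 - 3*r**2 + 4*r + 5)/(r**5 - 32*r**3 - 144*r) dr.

Factor the denominator: r*(r - 6)*(r + 6)*(r**2 + 4).
Partial-fraction decomposition: -3*(5*r + 32)/(160*(r**2 + 4)) - 1639/(2880*(r + 6)) - 3751/(2880*(r - 6)) - 5/(144*r).
Integrate each term; A/(r−a) gives A·log|r−a|; the (Br+D)/(r²+p²) term gives a log and an atan.

-5*log(r)/144 - 3751*log(r - 6)/2880 - 1639*log(r + 6)/2880 - 3*log(r**2 + 4)/64 - 3*atan(r/2)/10 + C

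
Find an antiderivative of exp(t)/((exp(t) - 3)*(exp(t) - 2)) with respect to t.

log(exp(t) - 3) - log(exp(t) - 2) + C

Let u = e^t, du = e^t dt.
The integral becomes ∫ du/((u-2)(u-3)); decompose into partial fractions.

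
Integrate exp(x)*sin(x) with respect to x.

Let I denote the integral. Integrate by parts with u = sin(x), dv = exp(x) dx, so v = exp(x): I = exp(x)*sin(x) − ∫ exp(x)*cos(x) dx.
Apply parts again with u = cos(x), dv = exp(x) dx: ∫ exp(x)*cos(x) dx = exp(x)*cos(x) + I. Substituting back brings back I: I = exp(x)*sin(x) - exp(x)*cos(x) − I.
Solving for I: (1 + 1)·I equals the remaining terms, so I = (1/2)·(exp(x)*sin(x) - exp(x)*cos(x)).

exp(x)*sin(x)/2 - exp(x)*cos(x)/2 + C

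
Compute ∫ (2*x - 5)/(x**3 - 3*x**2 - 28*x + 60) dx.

Factor the denominator: (x - 6)*(x - 2)*(x + 5).
Partial-fraction decomposition: -15/(77*(x + 5)) + 1/(28*(x - 2)) + 7/(44*(x - 6)).
Integrate each term: A/(x−a) contributes A·log|x−a|.

7*log(x - 6)/44 + log(x - 2)/28 - 15*log(x + 5)/77 + C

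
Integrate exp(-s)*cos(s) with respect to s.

exp(-s)*sin(s)/2 - exp(-s)*cos(s)/2 + C

Let I denote the integral. Integrate by parts with u = cos(s), dv = exp(-s) ds, so v = -exp(-s): I = -exp(-s)*cos(s) − ∫ exp(-s)*sin(s) ds.
Apply parts again with u = sin(s), dv = exp(-s) ds: ∫ exp(-s)*sin(s) ds = -exp(-s)*sin(s) + I. Substituting back brings back I: I = exp(-s)*sin(s) - exp(-s)*cos(s) − I.
Solving for I: (1 + 1)·I equals the remaining terms, so I = (1/2)·(exp(-s)*sin(s) - exp(-s)*cos(s)).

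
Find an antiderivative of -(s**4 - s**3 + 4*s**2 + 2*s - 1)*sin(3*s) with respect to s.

s**4*cos(3*s)/3 - 4*s**3*sin(3*s)/9 - s**3*cos(3*s)/3 + s**2*sin(3*s)/3 + 8*s**2*cos(3*s)/9 - 16*s*sin(3*s)/27 + 8*s*cos(3*s)/9 - 8*sin(3*s)/27 - 43*cos(3*s)/81 + C

Use integration by parts with u = s**4 - s**3 + 4*s**2 + 2*s - 1, dv = -sin(3*s) ds, so v = cos(3*s)/3.
Apply parts 4 times (tabular method): alternate signs, differentiate u down to 0, integrate dv up.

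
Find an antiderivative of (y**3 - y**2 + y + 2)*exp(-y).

(-y**3 - 2*y**2 - 5*y - 7)*exp(-y) + C

Use integration by parts with u = y**3 - y**2 + y + 2, dv = exp(-y) dy, so v = -exp(-y).
Apply parts 3 times (tabular method): alternate signs, differentiate u down to 0, integrate dv up.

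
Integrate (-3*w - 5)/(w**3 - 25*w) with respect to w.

Factor the denominator: w*(w - 5)*(w + 5).
Partial-fraction decomposition: 1/(5*(w + 5)) - 2/(5*(w - 5)) + 1/(5*w).
Integrate each term: A/(w−a) contributes A·log|w−a|.

-2*log(w - 5)/5 + log(w**2 + 5*w)/5 + C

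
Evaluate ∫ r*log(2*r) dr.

r**2*(log(r) + log(2))/2 - r**2/4 + C

Use integration by parts with u = log(2*r), dv = r dr.
Then du = 1/r dr and v = r**2/2.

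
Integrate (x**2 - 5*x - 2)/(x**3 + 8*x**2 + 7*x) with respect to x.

-2*log(x)/7 - 2*log(x + 1)/3 + 41*log(x + 7)/21 + C

Factor the denominator: x*(x + 1)*(x + 7).
Partial-fraction decomposition: 41/(21*(x + 7)) - 2/(3*(x + 1)) - 2/(7*x).
Integrate each term: A/(x−a) contributes A·log|x−a|.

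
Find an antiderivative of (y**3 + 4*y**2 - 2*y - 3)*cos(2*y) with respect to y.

Use integration by parts with u = y**3 + 4*y**2 - 2*y - 3, dv = cos(2*y) dy, so v = sin(2*y)/2.
Apply parts 3 times (tabular method): alternate signs, differentiate u down to 0, integrate dv up.

y**3*sin(2*y)/2 + 2*y**2*sin(2*y) + 3*y**2*cos(2*y)/4 - 7*y*sin(2*y)/4 + 2*y*cos(2*y) - 5*sin(2*y)/2 - 7*cos(2*y)/8 + C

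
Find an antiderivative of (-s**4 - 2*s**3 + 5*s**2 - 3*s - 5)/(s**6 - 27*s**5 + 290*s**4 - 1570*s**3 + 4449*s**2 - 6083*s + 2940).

Factor the denominator: (s - 7)**2*(s - 5)*(s - 4)*(s - 3)*(s - 1).
Partial-fraction decomposition: 1/(144*(s - 1)) - 13/(8*(s - 3)) + 107/(9*(s - 4)) - 385/(16*(s - 5)) + 331/(24*(s - 7)) - 239/(12*(s - 7)**2).
Integrate each term; A/(s−a) gives A·log|s−a|; A/(s−a)² gives −A/(s−a).

331*log(s - 7)/24 - 385*log(s - 5)/16 + 107*log(s - 4)/9 - 13*log(s - 3)/8 + log(s - 1)/144 + 239/(12*s - 84) + C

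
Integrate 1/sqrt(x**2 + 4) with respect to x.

Substitute x = 2·tan(θ), so dx = 2·sec(θ)^2 dθ and the radical becomes sqrt(x**2 + 4) = 2·sec(θ) by the Pythagorean identity.
Integrate the resulting trig expression in θ, then back-substitute tan(θ) = x/2, sec(θ) = sqrt(x**2 + 4)/2 (absorbing any constant into C).

log(x + sqrt(x**2 + 4)) + C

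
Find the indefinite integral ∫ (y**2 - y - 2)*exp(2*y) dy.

(y**2 - 2*y - 1)*exp(2*y)/2 + C

Use integration by parts with u = y**2 - y - 2, dv = exp(2*y) dy, so v = exp(2*y)/2.
Apply parts 2 times (tabular method): alternate signs, differentiate u down to 0, integrate dv up.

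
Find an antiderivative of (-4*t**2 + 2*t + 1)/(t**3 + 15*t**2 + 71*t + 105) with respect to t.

-41*log(t + 3)/8 + 109*log(t + 5)/4 - 209*log(t + 7)/8 + C

Factor the denominator: (t + 3)*(t + 5)*(t + 7).
Partial-fraction decomposition: -209/(8*(t + 7)) + 109/(4*(t + 5)) - 41/(8*(t + 3)).
Integrate each term: A/(t−a) contributes A·log|t−a|.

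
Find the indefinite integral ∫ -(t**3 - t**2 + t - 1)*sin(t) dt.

t**3*cos(t) - 3*t**2*sin(t) - t**2*cos(t) + 2*t*sin(t) - 5*t*cos(t) + 5*sin(t) + cos(t) + C

Use integration by parts with u = t**3 - t**2 + t - 1, dv = -sin(t) dt, so v = cos(t).
Apply parts 3 times (tabular method): alternate signs, differentiate u down to 0, integrate dv up.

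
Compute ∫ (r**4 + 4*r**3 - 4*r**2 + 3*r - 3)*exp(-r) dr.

Use integration by parts with u = r**4 + 4*r**3 - 4*r**2 + 3*r - 3, dv = exp(-r) dr, so v = -exp(-r).
Apply parts 4 times (tabular method): alternate signs, differentiate u down to 0, integrate dv up.

(-r**4 - 8*r**3 - 20*r**2 - 43*r - 40)*exp(-r) + C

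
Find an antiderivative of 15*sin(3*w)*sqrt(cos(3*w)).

Let u = cos(3*w), so du = (-3*sin(3*w)) dw.
Rewriting, the integral becomes -5·∫ √u du = -5·(2/3)u^(3/2).
Substituting back, u = cos(3*w).

-10*cos(3*w)**(3/2)/3 + C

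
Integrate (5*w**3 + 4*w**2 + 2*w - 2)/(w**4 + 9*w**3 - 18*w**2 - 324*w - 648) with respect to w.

Factor the denominator: (w - 6)*(w + 3)*(w + 6)**2.
Partial-fraction decomposition: 589/(216*(w + 6)) - 475/(18*(w + 6)**2) + 107/(81*(w + 3)) + 617/(648*(w - 6)).
Integrate each term; A/(w−a) gives A·log|w−a|; A/(w−a)² gives −A/(w−a).

617*log(w - 6)/648 + 107*log(w + 3)/81 + 589*log(w + 6)/216 + 475/(18*w + 108) + C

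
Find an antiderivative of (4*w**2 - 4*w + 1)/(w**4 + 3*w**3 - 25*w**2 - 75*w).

Factor the denominator: w*(w - 5)*(w + 3)*(w + 5).
Partial-fraction decomposition: -121/(100*(w + 5)) + 49/(48*(w + 3)) + 81/(400*(w - 5)) - 1/(75*w).
Integrate each term: A/(w−a) contributes A·log|w−a|.

-log(w)/75 + 81*log(w - 5)/400 + 49*log(w + 3)/48 - 121*log(w + 5)/100 + C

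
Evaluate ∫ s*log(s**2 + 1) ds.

s**2*log(s**2 + 1)/2 - s**2/2 + log(s**2 + 1)/2 + C

Let u = s**2 + 1, so du = (2*s) ds.
The integral becomes (1/2)·∫ log(u) du; integrate by parts with u′=log(u), dv′=du.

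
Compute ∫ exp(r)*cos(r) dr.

exp(r)*sin(r)/2 + exp(r)*cos(r)/2 + C

Let I denote the integral. Integrate by parts with u = cos(r), dv = exp(r) dr, so v = exp(r): I = exp(r)*cos(r) + ∫ exp(r)*sin(r) dr.
Apply parts again with u = sin(r), dv = exp(r) dr: ∫ exp(r)*sin(r) dr = exp(r)*sin(r) − I. Substituting back brings back I: I = exp(r)*sin(r) + exp(r)*cos(r) − I.
Solving for I: (1 + 1)·I equals the remaining terms, so I = (1/2)·(exp(r)*sin(r) + exp(r)*cos(r)).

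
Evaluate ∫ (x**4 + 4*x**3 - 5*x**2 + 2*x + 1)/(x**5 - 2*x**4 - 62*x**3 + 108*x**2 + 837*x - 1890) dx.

1181*log(x - 7)/832 - 13687*log(x - 3)/20736 + 3*log(x + 5)/256 + 241*log(x + 6)/1053 + 151/(288*x - 864) + C

Factor the denominator: (x - 7)*(x - 3)**2*(x + 5)*(x + 6).
Partial-fraction decomposition: 241/(1053*(x + 6)) + 3/(256*(x + 5)) - 13687/(20736*(x - 3)) - 151/(288*(x - 3)**2) + 1181/(832*(x - 7)).
Integrate each term; A/(x−a) gives A·log|x−a|; A/(x−a)² gives −A/(x−a).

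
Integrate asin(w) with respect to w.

w*asin(w) + sqrt(-w**2 + 1) + C

Use integration by parts with u = arcsin(w), dv = dw.
Then du = 1/sqrt(-w**2 + 1) dw.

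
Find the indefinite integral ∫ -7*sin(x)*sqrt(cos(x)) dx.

Let u = cos(x), so du = (-sin(x)) dx.
Rewriting, the integral becomes 7·∫ √u du = 7·(2/3)u^(3/2).
Substituting back, u = cos(x).

14*cos(x)**(3/2)/3 + C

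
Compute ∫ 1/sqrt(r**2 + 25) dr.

log(r + sqrt(r**2 + 25)) + C

Substitute r = 5·tan(θ), so dr = 5·sec(θ)^2 dθ and the radical becomes sqrt(r**2 + 25) = 5·sec(θ) by the Pythagorean identity.
Integrate the resulting trig expression in θ, then back-substitute tan(θ) = r/5, sec(θ) = sqrt(r**2 + 25)/5 (absorbing any constant into C).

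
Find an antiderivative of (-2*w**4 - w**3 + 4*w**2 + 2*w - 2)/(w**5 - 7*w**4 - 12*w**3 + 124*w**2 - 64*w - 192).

-1327*log(w - 6)/280 + 253*log(w - 4)/80 - 11*log(w - 2)/72 + log(w + 1)/315 - 197*log(w + 4)/720 + C

Factor the denominator: (w - 6)*(w - 4)*(w - 2)*(w + 1)*(w + 4).
Partial-fraction decomposition: -197/(720*(w + 4)) + 1/(315*(w + 1)) - 11/(72*(w - 2)) + 253/(80*(w - 4)) - 1327/(280*(w - 6)).
Integrate each term: A/(w−a) contributes A·log|w−a|.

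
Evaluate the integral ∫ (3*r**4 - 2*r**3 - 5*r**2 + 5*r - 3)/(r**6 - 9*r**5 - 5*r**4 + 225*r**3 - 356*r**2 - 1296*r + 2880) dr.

761*log(r - 5)/72 - 27017*log(r - 4)/3136 - 13*log(r - 3)/7 + 39*log(r + 3)/392 - 793*log(r + 4)/4032 + 577/(56*r - 224) + C

Factor the denominator: (r - 5)*(r - 4)**2*(r - 3)*(r + 3)*(r + 4).
Partial-fraction decomposition: -793/(4032*(r + 4)) + 39/(392*(r + 3)) - 13/(7*(r - 3)) - 27017/(3136*(r - 4)) - 577/(56*(r - 4)**2) + 761/(72*(r - 5)).
Integrate each term; A/(r−a) gives A·log|r−a|; A/(r−a)² gives −A/(r−a).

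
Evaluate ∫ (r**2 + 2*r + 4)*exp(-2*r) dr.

Use integration by parts with u = r**2 + 2*r + 4, dv = exp(-2*r) dr, so v = -exp(-2*r)/2.
Apply parts 2 times (tabular method): alternate signs, differentiate u down to 0, integrate dv up.

(-2*r**2 - 6*r - 11)*exp(-2*r)/4 + C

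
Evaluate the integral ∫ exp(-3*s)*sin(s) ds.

Let I denote the integral. Integrate by parts with u = sin(s), dv = exp(-3*s) ds, so v = -exp(-3*s)/3: I = -exp(-3*s)*sin(s)/3 + (1/3)·∫ exp(-3*s)*cos(s) ds.
Apply parts again with u = cos(s), dv = exp(-3*s) ds: ∫ exp(-3*s)*cos(s) ds = -exp(-3*s)*cos(s)/3 − (1/3)·I. Substituting back brings back I: I = -exp(-3*s)*sin(s)/3 - exp(-3*s)*cos(s)/9 − (1/9)·I.
Solving for I: (1 + 1/9)·I equals the remaining terms, so I = (9/10)·(-exp(-3*s)*sin(s)/3 - exp(-3*s)*cos(s)/9).

-3*exp(-3*s)*sin(s)/10 - exp(-3*s)*cos(s)/10 + C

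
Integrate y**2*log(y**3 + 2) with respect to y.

Let u = y**3 + 2, so du = (3*y**2) dy.
The integral becomes (1/3)·∫ log(u) du; integrate by parts with u′=log(u), dv′=du.

y**3*log(y**3 + 2)/3 - y**3/3 + 2*log(y**3 + 2)/3 + C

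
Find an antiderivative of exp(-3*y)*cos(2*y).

2*exp(-3*y)*sin(2*y)/13 - 3*exp(-3*y)*cos(2*y)/13 + C

Let I denote the integral. Integrate by parts with u = cos(2*y), dv = exp(-3*y) dy, so v = -exp(-3*y)/3: I = -exp(-3*y)*cos(2*y)/3 − (2/3)·∫ exp(-3*y)*sin(2*y) dy.
Apply parts again with u = sin(2*y), dv = exp(-3*y) dy: ∫ exp(-3*y)*sin(2*y) dy = -exp(-3*y)*sin(2*y)/3 + (2/3)·I. Substituting back brings back I: I = 2*exp(-3*y)*sin(2*y)/9 - exp(-3*y)*cos(2*y)/3 − (4/9)·I.
Solving for I: (1 + 4/9)·I equals the remaining terms, so I = (9/13)·(2*exp(-3*y)*sin(2*y)/9 - exp(-3*y)*cos(2*y)/3).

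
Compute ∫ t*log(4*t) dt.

Use integration by parts with u = log(4*t), dv = t dt.
Then du = 1/t dt and v = t**2/2.

t**2*(log(t) + 2*log(2))/2 - t**2/4 + C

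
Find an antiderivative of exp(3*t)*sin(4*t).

3*exp(3*t)*sin(4*t)/25 - 4*exp(3*t)*cos(4*t)/25 + C

Let I denote the integral. Integrate by parts with u = sin(4*t), dv = exp(3*t) dt, so v = exp(3*t)/3: I = exp(3*t)*sin(4*t)/3 − (4/3)·∫ exp(3*t)*cos(4*t) dt.
Apply parts again with u = cos(4*t), dv = exp(3*t) dt: ∫ exp(3*t)*cos(4*t) dt = exp(3*t)*cos(4*t)/3 + (4/3)·I. Substituting back brings back I: I = exp(3*t)*sin(4*t)/3 - 4*exp(3*t)*cos(4*t)/9 − (16/9)·I.
Solving for I: (1 + 16/9)·I equals the remaining terms, so I = (9/25)·(exp(3*t)*sin(4*t)/3 - 4*exp(3*t)*cos(4*t)/9).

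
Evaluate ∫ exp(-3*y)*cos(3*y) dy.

Let I denote the integral. Integrate by parts with u = cos(3*y), dv = exp(-3*y) dy, so v = -exp(-3*y)/3: I = -exp(-3*y)*cos(3*y)/3 − ∫ exp(-3*y)*sin(3*y) dy.
Apply parts again with u = sin(3*y), dv = exp(-3*y) dy: ∫ exp(-3*y)*sin(3*y) dy = -exp(-3*y)*sin(3*y)/3 + I. Substituting back brings back I: I = exp(-3*y)*sin(3*y)/3 - exp(-3*y)*cos(3*y)/3 − I.
Solving for I: (1 + 1)·I equals the remaining terms, so I = (1/2)·(exp(-3*y)*sin(3*y)/3 - exp(-3*y)*cos(3*y)/3).

exp(-3*y)*sin(3*y)/6 - exp(-3*y)*cos(3*y)/6 + C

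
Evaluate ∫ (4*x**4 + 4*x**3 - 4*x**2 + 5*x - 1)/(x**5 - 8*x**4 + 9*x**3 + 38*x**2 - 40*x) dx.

log(x)/40 + 731*log(x - 5)/35 - 1235*log(x - 4)/72 + 2*log(x - 1)/9 + 5*log(x + 2)/252 + C

Factor the denominator: x*(x - 5)*(x - 4)*(x - 1)*(x + 2).
Partial-fraction decomposition: 5/(252*(x + 2)) + 2/(9*(x - 1)) - 1235/(72*(x - 4)) + 731/(35*(x - 5)) + 1/(40*x).
Integrate each term: A/(x−a) contributes A·log|x−a|.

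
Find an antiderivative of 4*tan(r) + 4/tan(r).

Let u = tan(r), so du = (tan(r)**2 + 1) dr.
Rewriting, the integral becomes 4·∫ 1/u du = 4·log(u).
Substituting back, u = tan(r).

4*log(tan(r)) + C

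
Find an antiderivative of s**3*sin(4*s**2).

Let u = s², du = 2s ds; rewrite as (1/2)∫ u^1·sin(4u) du.
Now integrate by parts 1 time.

-s**2*cos(4*s**2)/8 + sin(4*s**2)/32 + C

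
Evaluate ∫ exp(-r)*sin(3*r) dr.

-exp(-r)*sin(3*r)/10 - 3*exp(-r)*cos(3*r)/10 + C

Let I denote the integral. Integrate by parts with u = sin(3*r), dv = exp(-r) dr, so v = -exp(-r): I = -exp(-r)*sin(3*r) + 3·∫ exp(-r)*cos(3*r) dr.
Apply parts again with u = cos(3*r), dv = exp(-r) dr: ∫ exp(-r)*cos(3*r) dr = -exp(-r)*cos(3*r) − 3·I. Substituting back brings back I: I = -exp(-r)*sin(3*r) - 3*exp(-r)*cos(3*r) − 9·I.
Solving for I: (1 + 9)·I equals the remaining terms, so I = (1/10)·(-exp(-r)*sin(3*r) - 3*exp(-r)*cos(3*r)).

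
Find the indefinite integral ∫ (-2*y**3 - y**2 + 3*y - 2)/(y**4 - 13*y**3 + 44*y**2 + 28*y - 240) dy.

-113*log(y - 6)/4 + 262*log(y - 5)/7 - 67*log(y - 4)/6 - log(y + 2)/84 + C

Factor the denominator: (y - 6)*(y - 5)*(y - 4)*(y + 2).
Partial-fraction decomposition: -1/(84*(y + 2)) - 67/(6*(y - 4)) + 262/(7*(y - 5)) - 113/(4*(y - 6)).
Integrate each term: A/(y−a) contributes A·log|y−a|.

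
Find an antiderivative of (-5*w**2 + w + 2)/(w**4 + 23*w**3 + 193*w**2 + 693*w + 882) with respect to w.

-23*log(w + 3)/24 + 184*log(w + 6)/3 - 483*log(w + 7)/8 + 125/(2*w + 14) + C

Factor the denominator: (w + 3)*(w + 6)*(w + 7)**2.
Partial-fraction decomposition: -483/(8*(w + 7)) - 125/(2*(w + 7)**2) + 184/(3*(w + 6)) - 23/(24*(w + 3)).
Integrate each term; A/(w−a) gives A·log|w−a|; A/(w−a)² gives −A/(w−a).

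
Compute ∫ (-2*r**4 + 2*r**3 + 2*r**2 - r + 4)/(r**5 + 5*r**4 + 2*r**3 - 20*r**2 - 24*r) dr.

-log(r)/6 - 3*log(r - 2)/80 + 175*log(r + 2)/16 - 191*log(r + 3)/15 + 17/(4*r + 8) + C

Factor the denominator: r*(r - 2)*(r + 2)**2*(r + 3).
Partial-fraction decomposition: -191/(15*(r + 3)) + 175/(16*(r + 2)) - 17/(4*(r + 2)**2) - 3/(80*(r - 2)) - 1/(6*r).
Integrate each term; A/(r−a) gives A·log|r−a|; A/(r−a)² gives −A/(r−a).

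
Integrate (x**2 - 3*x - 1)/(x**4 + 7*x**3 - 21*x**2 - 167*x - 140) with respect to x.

log(x - 5)/72 - log(x + 1)/36 + log(x + 4)/3 - 23*log(x + 7)/72 + C

Factor the denominator: (x - 5)*(x + 1)*(x + 4)*(x + 7).
Partial-fraction decomposition: -23/(72*(x + 7)) + 1/(3*(x + 4)) - 1/(36*(x + 1)) + 1/(72*(x - 5)).
Integrate each term: A/(x−a) contributes A·log|x−a|.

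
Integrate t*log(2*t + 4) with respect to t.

t**2*log(2*t + 4)/2 - t**2/4 + t - 2*log(t + 2) + C

Use integration by parts with u = log(2*t + 4), dv = t dt.
Then du = 2/(2*t + 4) dt and v = t**2/2.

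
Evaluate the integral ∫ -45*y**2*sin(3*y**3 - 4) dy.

Let u = 3*y**3 - 4, so du = (9*y**2) dy.
Rewriting, the integral becomes -5·∫ sin(u) du = -5·-cos(u).
Substituting back, u = 3*y**3 - 4.

5*cos(3*y**3 - 4) + C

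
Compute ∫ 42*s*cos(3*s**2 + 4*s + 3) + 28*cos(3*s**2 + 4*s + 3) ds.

7*sin(3*s**2 + 4*s + 3) + C

Let u = 3*s**2 + 4*s + 3, so du = (6*s + 4) ds.
Rewriting, the integral becomes 7·∫ cos(u) du = 7·sin(u).
Substituting back, u = 3*s**2 + 4*s + 3.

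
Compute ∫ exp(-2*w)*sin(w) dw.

Let I denote the integral. Integrate by parts with u = sin(w), dv = exp(-2*w) dw, so v = -exp(-2*w)/2: I = -exp(-2*w)*sin(w)/2 + (1/2)·∫ exp(-2*w)*cos(w) dw.
Apply parts again with u = cos(w), dv = exp(-2*w) dw: ∫ exp(-2*w)*cos(w) dw = -exp(-2*w)*cos(w)/2 − (1/2)·I. Substituting back brings back I: I = -exp(-2*w)*sin(w)/2 - exp(-2*w)*cos(w)/4 − (1/4)·I.
Solving for I: (1 + 1/4)·I equals the remaining terms, so I = (4/5)·(-exp(-2*w)*sin(w)/2 - exp(-2*w)*cos(w)/4).

-2*exp(-2*w)*sin(w)/5 - exp(-2*w)*cos(w)/5 + C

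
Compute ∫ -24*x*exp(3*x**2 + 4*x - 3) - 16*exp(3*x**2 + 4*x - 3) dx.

Let u = 3*x**2 + 4*x - 3, so du = (6*x + 4) dx.
Rewriting, the integral becomes -4·∫ e^u du = -4·e^u.
Substituting back, u = 3*x**2 + 4*x - 3.

-4*exp(3*x**2 + 4*x - 3) + C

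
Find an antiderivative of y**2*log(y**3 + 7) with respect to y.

Let u = y**3 + 7, so du = (3*y**2) dy.
The integral becomes (1/3)·∫ log(u) du; integrate by parts with u′=log(u), dv′=du.

y**3*log(y**3 + 7)/3 - y**3/3 + 7*log(y**3 + 7)/3 + C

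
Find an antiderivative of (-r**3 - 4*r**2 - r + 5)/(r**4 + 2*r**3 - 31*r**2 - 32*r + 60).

Factor the denominator: (r - 5)*(r - 1)*(r + 2)*(r + 6).
Partial-fraction decomposition: -83/(308*(r + 6)) - 1/(84*(r + 2)) + 1/(84*(r - 1)) - 225/(308*(r - 5)).
Integrate each term: A/(r−a) contributes A·log|r−a|.

-225*log(r - 5)/308 + log(r - 1)/84 - log(r + 2)/84 - 83*log(r + 6)/308 + C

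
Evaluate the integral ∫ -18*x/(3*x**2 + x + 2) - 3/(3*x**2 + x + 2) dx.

-3*log(3*x**2 + x + 2) + C

Let u = 3*x**2 + x + 2, so du = (6*x + 1) dx.
Rewriting, the integral becomes -3·∫ 1/u du = -3·log(u).
Substituting back, u = 3*x**2 + x + 2.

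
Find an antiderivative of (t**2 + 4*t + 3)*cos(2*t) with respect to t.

Use integration by parts with u = t**2 + 4*t + 3, dv = cos(2*t) dt, so v = sin(2*t)/2.
Apply parts 2 times (tabular method): alternate signs, differentiate u down to 0, integrate dv up.

t**2*sin(2*t)/2 + 2*t*sin(2*t) + t*cos(2*t)/2 + 5*sin(2*t)/4 + cos(2*t) + C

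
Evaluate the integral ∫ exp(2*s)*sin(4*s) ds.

Let I denote the integral. Integrate by parts with u = sin(4*s), dv = exp(2*s) ds, so v = exp(2*s)/2: I = exp(2*s)*sin(4*s)/2 − 2·∫ exp(2*s)*cos(4*s) ds.
Apply parts again with u = cos(4*s), dv = exp(2*s) ds: ∫ exp(2*s)*cos(4*s) ds = exp(2*s)*cos(4*s)/2 + 2·I. Substituting back brings back I: I = exp(2*s)*sin(4*s)/2 - exp(2*s)*cos(4*s) − 4·I.
Solving for I: (1 + 4)·I equals the remaining terms, so I = (1/5)·(exp(2*s)*sin(4*s)/2 - exp(2*s)*cos(4*s)).

exp(2*s)*sin(4*s)/10 - exp(2*s)*cos(4*s)/5 + C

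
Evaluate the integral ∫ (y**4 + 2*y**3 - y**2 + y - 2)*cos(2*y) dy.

Use integration by parts with u = y**4 + 2*y**3 - y**2 + y - 2, dv = cos(2*y) dy, so v = sin(2*y)/2.
Apply parts 4 times (tabular method): alternate signs, differentiate u down to 0, integrate dv up.

y**4*sin(2*y)/2 + y**3*sin(2*y) + y**3*cos(2*y) - 2*y**2*sin(2*y) + 3*y**2*cos(2*y)/2 - y*sin(2*y) - 2*y*cos(2*y) - cos(2*y)/2 + C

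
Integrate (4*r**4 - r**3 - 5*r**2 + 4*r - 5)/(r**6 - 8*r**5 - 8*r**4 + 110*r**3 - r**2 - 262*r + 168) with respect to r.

Factor the denominator: (r - 7)*(r - 4)*(r - 1)**2*(r + 2)*(r + 3).
Partial-fraction decomposition: -289/(1120*(r + 3)) + 13/(162*(r + 2)) + 29/(864*(r - 1)) - 1/(72*(r - 1)**2) - 11/(14*(r - 4)) + 3013/(3240*(r - 7)).
Integrate each term; A/(r−a) gives A·log|r−a|; A/(r−a)² gives −A/(r−a).

3013*log(r - 7)/3240 - 11*log(r - 4)/14 + 29*log(r - 1)/864 + 13*log(r + 2)/162 - 289*log(r + 3)/1120 + 1/(72*r - 72) + C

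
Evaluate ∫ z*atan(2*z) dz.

z**2*atan(2*z)/2 - z/4 + atan(2*z)/8 + C

Use integration by parts with u = arctan(2*z), dv = z dz.
Then du = 2/(4*z**2 + 1) dz.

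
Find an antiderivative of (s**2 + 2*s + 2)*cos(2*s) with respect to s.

Use integration by parts with u = s**2 + 2*s + 2, dv = cos(2*s) ds, so v = sin(2*s)/2.
Apply parts 2 times (tabular method): alternate signs, differentiate u down to 0, integrate dv up.

s**2*sin(2*s)/2 + s*sin(2*s) + s*cos(2*s)/2 + 3*sin(2*s)/4 + cos(2*s)/2 + C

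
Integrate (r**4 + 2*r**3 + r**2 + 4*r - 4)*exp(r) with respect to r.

(r**4 - 2*r**3 + 7*r**2 - 10*r + 6)*exp(r) + C

Use integration by parts with u = r**4 + 2*r**3 + r**2 + 4*r - 4, dv = exp(r) dr, so v = exp(r).
Apply parts 4 times (tabular method): alternate signs, differentiate u down to 0, integrate dv up.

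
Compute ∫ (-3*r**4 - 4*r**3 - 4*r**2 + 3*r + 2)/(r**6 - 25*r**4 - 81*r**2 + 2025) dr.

Factor the denominator: (r - 5)*(r - 3)*(r + 3)*(r + 5)*(r**2 + 9).
Partial-fraction decomposition: (39*r - 205)/(612*(r**2 + 9)) + 93/(340*(r + 5)) - 89/(864*(r + 3)) + 47/(216*(r - 3)) - 1229/(2720*(r - 5)).
Integrate each term; A/(r−a) gives A·log|r−a|; the (Br+D)/(r²+p²) term gives a log and an atan.

-1229*log(r - 5)/2720 + 47*log(r - 3)/216 - 89*log(r + 3)/864 + 93*log(r + 5)/340 + 13*log(r**2 + 9)/408 - 205*atan(r/3)/1836 + C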